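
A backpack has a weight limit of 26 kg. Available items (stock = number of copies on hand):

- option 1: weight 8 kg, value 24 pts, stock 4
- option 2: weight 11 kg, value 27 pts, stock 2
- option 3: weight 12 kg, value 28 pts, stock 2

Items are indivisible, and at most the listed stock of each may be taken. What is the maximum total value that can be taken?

72 pts

Top feasible selections:
- 3×option 1: weight 24, value 72
- 2×option 3: weight 24, value 56
Best: 72 pts.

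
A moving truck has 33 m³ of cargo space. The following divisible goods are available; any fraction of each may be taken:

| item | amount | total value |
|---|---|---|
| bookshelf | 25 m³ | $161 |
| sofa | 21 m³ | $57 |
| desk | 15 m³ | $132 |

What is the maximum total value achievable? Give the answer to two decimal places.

Take in order of value per unit:
- desk (132/15 per unit): all 15 → value 132, running total 132.00
- bookshelf (161/25 per unit): 18 of 25 → value 18×161/25 = 115.9200, running total 247.92
Total 247.92.

247.92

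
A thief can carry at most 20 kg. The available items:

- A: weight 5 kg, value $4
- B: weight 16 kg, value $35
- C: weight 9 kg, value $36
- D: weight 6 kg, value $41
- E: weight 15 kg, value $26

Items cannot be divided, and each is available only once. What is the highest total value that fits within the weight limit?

Check high-value combinations within 20 kg:
- A+C+D: weight 5+9+6=20, value 4+36+41=81
- C+D: weight 9+6=15, value 36+41=77
- A+D: weight 5+6=11, value 4+41=45
Best: $81.

$81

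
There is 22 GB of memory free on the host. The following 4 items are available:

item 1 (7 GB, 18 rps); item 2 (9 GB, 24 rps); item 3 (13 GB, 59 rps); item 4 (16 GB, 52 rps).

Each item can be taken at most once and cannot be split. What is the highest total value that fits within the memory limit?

Check high-value combinations within 22 GB:
- item 2+item 3: memory 9+13=22, value 24+59=83
- item 1+item 3: memory 7+13=20, value 18+59=77
- item 3: memory 13, value 59
- item 4: memory 16, value 52
Best: 83 rps.

83 rps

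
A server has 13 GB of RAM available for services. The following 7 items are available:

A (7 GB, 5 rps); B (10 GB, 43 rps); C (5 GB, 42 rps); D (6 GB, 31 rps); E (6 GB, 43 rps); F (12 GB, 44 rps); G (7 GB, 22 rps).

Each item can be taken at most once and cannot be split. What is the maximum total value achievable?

Check high-value combinations within 13 GB:
- C+E: memory 5+6=11, value 42+43=85
- D+E: memory 6+6=12, value 31+43=74
- C+D: memory 5+6=11, value 42+31=73
Best: 85 rps.

85 rps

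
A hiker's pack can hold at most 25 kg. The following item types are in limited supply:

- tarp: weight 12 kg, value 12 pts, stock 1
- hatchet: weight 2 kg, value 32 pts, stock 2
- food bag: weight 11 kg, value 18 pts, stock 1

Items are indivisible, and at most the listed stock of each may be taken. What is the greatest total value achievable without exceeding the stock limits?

Top feasible selections:
- 2×hatchet + 1×food bag: weight 15, value 82
- 1×tarp + 2×hatchet: weight 16, value 76
- 2×hatchet: weight 4, value 64
Best: 82 pts.

82 pts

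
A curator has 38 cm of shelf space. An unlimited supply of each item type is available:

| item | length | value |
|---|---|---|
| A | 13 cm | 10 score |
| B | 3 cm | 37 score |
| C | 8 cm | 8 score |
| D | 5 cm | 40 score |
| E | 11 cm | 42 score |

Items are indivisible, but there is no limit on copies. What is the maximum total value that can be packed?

447 score

Best value-per-unit is B at 37/3; filling with it alone gives 12×37 = 444.
Optimal mix: 11×B + 1×D → length 38, value 447.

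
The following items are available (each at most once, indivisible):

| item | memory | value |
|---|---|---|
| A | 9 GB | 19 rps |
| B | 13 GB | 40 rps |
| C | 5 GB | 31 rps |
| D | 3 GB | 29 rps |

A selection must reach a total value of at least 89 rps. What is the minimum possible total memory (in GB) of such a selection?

21

Subsets with value ≥ 89, sorted by total memory:
- B+C+D: memory 21, value 100
- A+B+C: memory 27, value 90
- A+B+C+D: memory 30, value 119
Minimum memory: 21 GB.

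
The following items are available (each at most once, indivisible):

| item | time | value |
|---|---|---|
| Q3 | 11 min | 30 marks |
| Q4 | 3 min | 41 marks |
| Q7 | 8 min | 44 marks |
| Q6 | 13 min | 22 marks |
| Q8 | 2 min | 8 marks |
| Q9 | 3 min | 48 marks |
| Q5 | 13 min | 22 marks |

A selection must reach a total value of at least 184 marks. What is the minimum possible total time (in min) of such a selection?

Subsets with value ≥ 184, sorted by total time:
- Q3+Q4+Q7+Q6+Q9: time 38, value 185
- Q3+Q4+Q7+Q9+Q5: time 38, value 185
- Q3+Q4+Q7+Q6+Q8+Q9: time 40, value 193
Minimum time: 38 min.

38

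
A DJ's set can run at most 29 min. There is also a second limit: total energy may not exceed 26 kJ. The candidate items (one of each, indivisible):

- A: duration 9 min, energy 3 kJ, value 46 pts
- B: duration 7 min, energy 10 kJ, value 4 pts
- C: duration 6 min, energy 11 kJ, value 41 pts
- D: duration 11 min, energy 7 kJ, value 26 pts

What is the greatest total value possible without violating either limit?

113 pts

Feasible sets respecting both limits:
- A+C+D: duration 26, energy 21, value 113
- A+B+C: duration 22, energy 24, value 91
- A+C: duration 15, energy 14, value 87
Best: 113 pts.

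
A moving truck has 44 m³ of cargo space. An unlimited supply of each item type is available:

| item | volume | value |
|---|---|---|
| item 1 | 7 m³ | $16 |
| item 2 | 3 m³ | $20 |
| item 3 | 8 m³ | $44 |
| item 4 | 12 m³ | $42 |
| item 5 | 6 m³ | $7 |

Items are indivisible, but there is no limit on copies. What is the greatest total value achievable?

Best value-per-unit is item 2 at 20/3; filling with it alone gives 14×20 = 280.
Optimal mix: 12×item 2 + 1×item 3 → volume 44, value 284.

$284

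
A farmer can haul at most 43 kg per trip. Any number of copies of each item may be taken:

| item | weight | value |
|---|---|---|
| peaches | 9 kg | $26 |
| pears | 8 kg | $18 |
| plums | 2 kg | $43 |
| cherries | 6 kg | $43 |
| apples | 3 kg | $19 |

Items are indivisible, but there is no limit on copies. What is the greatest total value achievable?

$903

Best value-per-unit is plums at 43/2, and filling with it alone uses weight 21×2=42. No mix of the others beats 21×43 = 903.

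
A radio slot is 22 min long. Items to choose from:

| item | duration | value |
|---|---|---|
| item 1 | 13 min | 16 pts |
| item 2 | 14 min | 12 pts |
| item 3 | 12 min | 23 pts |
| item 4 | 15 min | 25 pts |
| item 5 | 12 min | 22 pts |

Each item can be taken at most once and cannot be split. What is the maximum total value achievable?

Check high-value combinations within 22 min:
- item 4: duration 15, value 25
- item 3: duration 12, value 23
- item 5: duration 12, value 22
- item 1: duration 13, value 16
- item 2: duration 14, value 12
Best: 25 pts.

25 pts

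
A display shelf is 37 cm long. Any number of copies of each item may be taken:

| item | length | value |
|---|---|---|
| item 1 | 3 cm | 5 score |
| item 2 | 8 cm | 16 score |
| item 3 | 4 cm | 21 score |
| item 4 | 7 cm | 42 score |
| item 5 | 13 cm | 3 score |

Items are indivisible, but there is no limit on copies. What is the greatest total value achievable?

Best value-per-unit is item 4 at 42/7; filling with it alone gives 5×42 = 210.
Optimal mix: 4×item 3 + 3×item 4 → length 37, value 210.

210 score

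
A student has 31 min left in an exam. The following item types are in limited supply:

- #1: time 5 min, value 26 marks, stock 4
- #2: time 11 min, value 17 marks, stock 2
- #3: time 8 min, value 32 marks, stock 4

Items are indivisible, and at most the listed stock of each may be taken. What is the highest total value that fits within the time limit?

142 marks

Top feasible selections:
- 3×#1 + 2×#3: time 31, value 142
- 4×#1 + 1×#3: time 28, value 136
- 1×#1 + 3×#3: time 29, value 122
Best: 142 marks.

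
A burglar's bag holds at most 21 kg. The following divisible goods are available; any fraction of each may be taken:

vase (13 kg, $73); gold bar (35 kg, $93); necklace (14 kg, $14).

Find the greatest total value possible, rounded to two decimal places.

94.26

Take in order of value per unit:
- vase (73/13 per unit): all 13 → value 73, running total 73.00
- gold bar (93/35 per unit): 8 of 35 → value 8×93/35 = 21.2571, running total 94.26
Total 94.26.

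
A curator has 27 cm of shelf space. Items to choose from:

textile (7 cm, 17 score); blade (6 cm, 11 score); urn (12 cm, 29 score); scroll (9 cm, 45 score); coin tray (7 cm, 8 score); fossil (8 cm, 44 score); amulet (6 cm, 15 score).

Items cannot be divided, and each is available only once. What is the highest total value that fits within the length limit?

106 score

Check high-value combinations within 27 cm:
- textile+scroll+fossil: length 7+9+8=24, value 17+45+44=106
- scroll+fossil+amulet: length 9+8+6=23, value 45+44+15=104
- blade+scroll+fossil: length 6+9+8=23, value 11+45+44=100
- scroll+coin tray+fossil: length 9+7+8=24, value 45+8+44=97
- textile+urn+fossil: length 7+12+8=27, value 17+29+44=90
Best: 106 score.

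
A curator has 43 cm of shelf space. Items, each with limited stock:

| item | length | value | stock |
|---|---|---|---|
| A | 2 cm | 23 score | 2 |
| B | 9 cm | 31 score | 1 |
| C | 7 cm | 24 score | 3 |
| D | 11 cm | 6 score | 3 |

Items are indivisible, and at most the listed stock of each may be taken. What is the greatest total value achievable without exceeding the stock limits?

149 score

Top feasible selections:
- 2×A + 1×B + 3×C: length 34, value 149
- 1×A + 1×B + 3×C + 1×D: length 43, value 132
- 2×A + 1×B + 2×C + 1×D: length 38, value 131
Best: 149 score.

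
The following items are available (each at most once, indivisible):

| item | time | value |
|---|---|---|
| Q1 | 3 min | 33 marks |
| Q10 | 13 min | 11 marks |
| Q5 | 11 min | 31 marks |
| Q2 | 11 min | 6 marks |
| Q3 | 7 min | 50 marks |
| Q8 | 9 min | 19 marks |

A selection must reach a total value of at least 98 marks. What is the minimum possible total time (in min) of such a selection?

Subsets with value ≥ 98, sorted by total time:
- Q1+Q3+Q8: time 19, value 102
- Q1+Q5+Q3: time 21, value 114
- Q5+Q3+Q8: time 27, value 100
Minimum time: 19 min.

19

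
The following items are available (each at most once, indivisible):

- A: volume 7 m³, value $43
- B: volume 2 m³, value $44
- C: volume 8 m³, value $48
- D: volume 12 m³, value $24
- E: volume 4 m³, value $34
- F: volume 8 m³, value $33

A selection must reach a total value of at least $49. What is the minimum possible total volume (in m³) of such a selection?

6

Subsets with value ≥ 49, sorted by total volume:
- B+E: volume 6, value 78
- A+B: volume 9, value 87
Minimum volume: 6 m³.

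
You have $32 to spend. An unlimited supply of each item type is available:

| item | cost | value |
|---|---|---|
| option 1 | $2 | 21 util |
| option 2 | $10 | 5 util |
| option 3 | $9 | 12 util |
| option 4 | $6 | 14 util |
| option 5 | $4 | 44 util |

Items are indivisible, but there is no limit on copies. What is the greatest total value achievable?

Best value-per-unit is option 5 at 44/4, and filling with it alone uses cost 8×4=32. No mix of the others beats 8×44 = 352.

352 util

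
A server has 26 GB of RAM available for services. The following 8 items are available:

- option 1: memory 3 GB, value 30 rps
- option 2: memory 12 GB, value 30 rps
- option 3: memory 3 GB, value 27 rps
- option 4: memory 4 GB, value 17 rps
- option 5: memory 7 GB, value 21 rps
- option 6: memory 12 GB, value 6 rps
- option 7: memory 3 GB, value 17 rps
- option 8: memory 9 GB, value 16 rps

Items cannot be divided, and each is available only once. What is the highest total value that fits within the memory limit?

Check high-value combinations within 26 GB:
- option 1+option 2+option 3+option 4+option 7: memory 3+12+3+4+3=25, value 30+30+27+17+17=121
- option 1+option 3+option 4+option 5+option 7: memory 3+3+4+7+3=20, value 30+27+17+21+17=112
- option 1+option 3+option 5+option 7+option 8: memory 3+3+7+3+9=25, value 30+27+21+17+16=111
Best: 121 rps.

121 rps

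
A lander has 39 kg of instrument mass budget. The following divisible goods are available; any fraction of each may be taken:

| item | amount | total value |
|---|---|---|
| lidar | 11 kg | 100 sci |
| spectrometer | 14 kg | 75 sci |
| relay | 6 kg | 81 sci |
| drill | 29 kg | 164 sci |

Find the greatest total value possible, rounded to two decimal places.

305.41

Take in order of value per unit:
- relay (81/6 per unit): all 6 → value 81, running total 81.00
- lidar (100/11 per unit): all 11 → value 100, running total 181.00
- drill (164/29 per unit): 22 of 29 → value 22×164/29 = 124.4138, running total 305.41
Total 305.41.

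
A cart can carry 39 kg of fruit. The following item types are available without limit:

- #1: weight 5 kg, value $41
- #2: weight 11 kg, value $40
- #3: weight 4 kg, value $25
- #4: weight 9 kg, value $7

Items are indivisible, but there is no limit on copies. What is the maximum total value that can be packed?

$312

Best value-per-unit is #1 at 41/5; filling with it alone gives 7×41 = 287.
Optimal mix: 7×#1 + 1×#3 → weight 39, value 312.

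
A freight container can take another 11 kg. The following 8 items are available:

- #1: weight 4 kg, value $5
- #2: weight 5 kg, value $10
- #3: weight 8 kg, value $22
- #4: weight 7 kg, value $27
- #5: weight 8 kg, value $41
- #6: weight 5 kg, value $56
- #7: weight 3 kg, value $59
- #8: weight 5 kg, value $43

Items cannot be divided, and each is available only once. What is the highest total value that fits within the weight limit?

This is a 0/1 knapsack; check combinations near the capacity.
- #6+#7: weight 5+3=8, value 56+59=115
- #7+#8: weight 3+5=8, value 59+43=102
- #5+#7: weight 8+3=11, value 41+59=100
- #6+#8: weight 5+5=10, value 56+43=99
- #4+#7: weight 7+3=10, value 27+59=86
Best: $115.

$115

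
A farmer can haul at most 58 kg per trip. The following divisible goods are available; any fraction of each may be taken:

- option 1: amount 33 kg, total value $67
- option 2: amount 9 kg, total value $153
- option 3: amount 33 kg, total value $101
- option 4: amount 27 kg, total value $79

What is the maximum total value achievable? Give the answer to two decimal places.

300.81

Take in order of value per unit:
- option 2 (153/9 per unit): all 9 → value 153, running total 153.00
- option 3 (101/33 per unit): all 33 → value 101, running total 254.00
- option 4 (79/27 per unit): 16 of 27 → value 16×79/27 = 46.8148, running total 300.81
Total 300.81.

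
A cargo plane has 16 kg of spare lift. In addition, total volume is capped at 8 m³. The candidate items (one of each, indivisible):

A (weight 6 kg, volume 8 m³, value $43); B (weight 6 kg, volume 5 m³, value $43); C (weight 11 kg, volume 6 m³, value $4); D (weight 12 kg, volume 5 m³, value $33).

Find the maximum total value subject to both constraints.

$43

Feasible sets respecting both limits:
- A: weight 6, volume 8, value 43
- B: weight 6, volume 5, value 43
- D: weight 12, volume 5, value 33
Best: $43.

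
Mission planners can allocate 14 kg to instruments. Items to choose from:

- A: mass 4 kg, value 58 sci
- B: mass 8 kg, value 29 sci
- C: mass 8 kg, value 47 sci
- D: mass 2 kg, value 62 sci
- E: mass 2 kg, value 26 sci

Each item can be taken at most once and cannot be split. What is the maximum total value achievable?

167 sci

Check high-value combinations within 14 kg:
- A+C+D: mass 4+8+2=14, value 58+47+62=167
- A+B+D: mass 4+8+2=14, value 58+29+62=149
- A+D+E: mass 4+2+2=8, value 58+62+26=146
- C+D+E: mass 8+2+2=12, value 47+62+26=135
Best: 167 sci.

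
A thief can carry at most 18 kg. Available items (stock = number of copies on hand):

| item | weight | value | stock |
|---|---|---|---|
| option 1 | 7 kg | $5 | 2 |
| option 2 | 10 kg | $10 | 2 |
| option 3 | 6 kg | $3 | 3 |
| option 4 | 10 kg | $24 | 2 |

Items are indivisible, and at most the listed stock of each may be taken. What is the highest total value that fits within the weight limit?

Top feasible selections:
- 1×option 1 + 1×option 4: weight 17, value 29
- 1×option 3 + 1×option 4: weight 16, value 27
- 1×option 4: weight 10, value 24
- 1×option 1 + 1×option 2: weight 17, value 15
Best: $29.

$29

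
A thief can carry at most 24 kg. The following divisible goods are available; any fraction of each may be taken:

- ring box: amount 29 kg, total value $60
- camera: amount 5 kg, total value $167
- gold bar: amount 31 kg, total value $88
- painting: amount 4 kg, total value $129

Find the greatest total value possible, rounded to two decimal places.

338.58

Take in order of value per unit:
- camera (167/5 per unit): all 5 → value 167, running total 167.00
- painting (129/4 per unit): all 4 → value 129, running total 296.00
- gold bar (88/31 per unit): 15 of 31 → value 15×88/31 = 42.5806, running total 338.58
Total 338.58.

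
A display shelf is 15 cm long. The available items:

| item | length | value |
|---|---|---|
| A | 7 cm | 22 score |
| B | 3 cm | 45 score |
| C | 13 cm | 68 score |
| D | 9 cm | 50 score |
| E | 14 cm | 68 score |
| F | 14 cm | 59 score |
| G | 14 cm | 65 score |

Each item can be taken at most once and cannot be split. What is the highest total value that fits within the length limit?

95 score

This is a 0/1 knapsack; check combinations near the capacity.
- B+D: length 3+9=12, value 45+50=95
- C: length 13, value 68
- E: length 14, value 68
Best: 95 score.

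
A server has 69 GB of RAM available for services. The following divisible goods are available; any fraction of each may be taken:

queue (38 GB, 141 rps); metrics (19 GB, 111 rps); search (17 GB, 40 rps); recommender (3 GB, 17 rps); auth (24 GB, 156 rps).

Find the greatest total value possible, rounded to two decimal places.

369.34

Take in order of value per unit:
- auth (156/24 per unit): all 24 → value 156, running total 156.00
- metrics (111/19 per unit): all 19 → value 111, running total 267.00
- recommender (17/3 per unit): all 3 → value 17, running total 284.00
- queue (141/38 per unit): 23 of 38 → value 23×141/38 = 85.3421, running total 369.34
Total 369.34.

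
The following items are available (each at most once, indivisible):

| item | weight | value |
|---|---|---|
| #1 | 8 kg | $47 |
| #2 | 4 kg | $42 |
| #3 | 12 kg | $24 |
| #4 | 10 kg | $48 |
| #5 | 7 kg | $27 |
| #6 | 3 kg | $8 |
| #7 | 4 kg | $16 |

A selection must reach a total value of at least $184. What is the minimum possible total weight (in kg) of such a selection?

36

Subsets with value ≥ 184, sorted by total weight:
- #1+#2+#4+#5+#6+#7: weight 36, value 188
- #1+#2+#3+#4+#5: weight 41, value 188
- #1+#2+#3+#4+#6+#7: weight 41, value 185
Minimum weight: 36 kg.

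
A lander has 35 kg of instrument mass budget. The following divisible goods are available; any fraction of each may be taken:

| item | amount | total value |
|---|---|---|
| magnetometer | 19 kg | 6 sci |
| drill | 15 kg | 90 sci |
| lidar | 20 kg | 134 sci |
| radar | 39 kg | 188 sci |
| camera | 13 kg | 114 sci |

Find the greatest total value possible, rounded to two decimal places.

260.00

Take in order of value per unit:
- camera (114/13 per unit): all 13 → value 114, running total 114.00
- lidar (134/20 per unit): all 20 → value 134, running total 248.00
- drill (90/15 per unit): 2 of 15 → value 2×90/15 = 12.0000, running total 260.00
Total 260.00.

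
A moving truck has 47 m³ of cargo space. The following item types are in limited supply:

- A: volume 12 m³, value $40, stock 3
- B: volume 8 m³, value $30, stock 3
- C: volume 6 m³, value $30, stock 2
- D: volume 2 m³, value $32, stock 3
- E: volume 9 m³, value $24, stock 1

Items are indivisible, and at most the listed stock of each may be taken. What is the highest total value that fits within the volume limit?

Top feasible selections:
- 1×A + 2×B + 2×C + 3×D: volume 46, value 256
- 1×A + 1×B + 2×C + 3×D + 1×E: volume 47, value 250
- 3×B + 2×C + 3×D: volume 42, value 246
- 2×B + 2×C + 3×D + 1×E: volume 43, value 240
Best: $256.

$256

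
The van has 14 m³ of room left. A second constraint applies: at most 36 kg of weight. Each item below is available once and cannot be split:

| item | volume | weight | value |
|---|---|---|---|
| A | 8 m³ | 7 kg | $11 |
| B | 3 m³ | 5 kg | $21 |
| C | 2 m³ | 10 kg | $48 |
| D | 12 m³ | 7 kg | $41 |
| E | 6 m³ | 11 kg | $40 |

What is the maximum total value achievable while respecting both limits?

Feasible sets respecting both limits:
- B+C+E: volume 11, weight 26, value 109
- C+D: volume 14, weight 17, value 89
- C+E: volume 8, weight 21, value 88
Best: $109.

$109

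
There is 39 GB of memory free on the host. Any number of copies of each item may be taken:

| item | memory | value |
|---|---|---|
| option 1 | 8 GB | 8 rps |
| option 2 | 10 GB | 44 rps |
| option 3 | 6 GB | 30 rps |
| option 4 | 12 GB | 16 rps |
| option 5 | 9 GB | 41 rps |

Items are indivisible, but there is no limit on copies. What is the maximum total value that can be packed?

191 rps

Best value-per-unit is option 3 at 30/6; filling with it alone gives 6×30 = 180.
Optimal mix: 5×option 3 + 1×option 5 → memory 39, value 191.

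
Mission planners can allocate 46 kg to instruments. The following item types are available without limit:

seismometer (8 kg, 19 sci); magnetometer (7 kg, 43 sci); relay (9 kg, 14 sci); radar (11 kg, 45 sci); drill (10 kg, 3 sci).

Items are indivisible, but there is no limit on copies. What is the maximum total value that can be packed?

Best value-per-unit is magnetometer at 43/7; filling with it alone gives 6×43 = 258.
Optimal mix: 5×magnetometer + 1×radar → mass 46, value 260.

260 sci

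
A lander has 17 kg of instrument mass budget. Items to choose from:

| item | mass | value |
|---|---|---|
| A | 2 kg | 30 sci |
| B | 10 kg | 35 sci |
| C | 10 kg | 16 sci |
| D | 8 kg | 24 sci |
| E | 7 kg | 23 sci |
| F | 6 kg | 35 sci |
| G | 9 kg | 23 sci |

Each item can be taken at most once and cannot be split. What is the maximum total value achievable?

Check high-value combinations within 17 kg:
- A+D+F: mass 2+8+6=16, value 30+24+35=89
- A+E+F: mass 2+7+6=15, value 30+23+35=88
- A+F+G: mass 2+6+9=17, value 30+35+23=88
- A+D+E: mass 2+8+7=17, value 30+24+23=77
- B+F: mass 10+6=16, value 35+35=70
Best: 89 sci.

89 sci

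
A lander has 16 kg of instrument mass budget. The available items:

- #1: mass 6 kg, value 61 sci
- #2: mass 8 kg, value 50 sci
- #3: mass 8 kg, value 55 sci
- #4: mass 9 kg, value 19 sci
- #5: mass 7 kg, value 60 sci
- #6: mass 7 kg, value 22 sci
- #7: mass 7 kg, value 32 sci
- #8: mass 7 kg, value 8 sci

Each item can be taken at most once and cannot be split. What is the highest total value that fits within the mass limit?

121 sci

Check high-value combinations within 16 kg:
- #1+#5: mass 6+7=13, value 61+60=121
- #1+#3: mass 6+8=14, value 61+55=116
- #3+#5: mass 8+7=15, value 55+60=115
- #1+#2: mass 6+8=14, value 61+50=111
- #2+#5: mass 8+7=15, value 50+60=110
Best: 121 sci.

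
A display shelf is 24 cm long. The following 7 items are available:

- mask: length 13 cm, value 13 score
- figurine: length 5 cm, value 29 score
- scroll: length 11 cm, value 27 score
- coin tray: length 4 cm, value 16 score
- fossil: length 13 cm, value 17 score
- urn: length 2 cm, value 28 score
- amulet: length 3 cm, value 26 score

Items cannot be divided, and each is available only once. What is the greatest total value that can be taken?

110 score

Check high-value combinations within 24 cm:
- figurine+scroll+urn+amulet: length 5+11+2+3=21, value 29+27+28+26=110
- figurine+scroll+coin tray+urn: length 5+11+4+2=22, value 29+27+16+28=100
- figurine+fossil+urn+amulet: length 5+13+2+3=23, value 29+17+28+26=100
- figurine+coin tray+urn+amulet: length 5+4+2+3=14, value 29+16+28+26=99
- figurine+scroll+coin tray+amulet: length 5+11+4+3=23, value 29+27+16+26=98
Best: 110 score.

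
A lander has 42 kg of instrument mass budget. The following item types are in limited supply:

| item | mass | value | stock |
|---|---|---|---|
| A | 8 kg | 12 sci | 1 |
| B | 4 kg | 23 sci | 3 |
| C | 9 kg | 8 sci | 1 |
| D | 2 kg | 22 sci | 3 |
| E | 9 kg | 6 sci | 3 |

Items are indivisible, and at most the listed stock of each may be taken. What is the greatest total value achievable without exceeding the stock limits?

155 sci

Best selections within mass 42 and stock limits:
- 1×A + 3×B + 1×C + 3×D: mass 35, value 155
- 1×A + 3×B + 3×D + 1×E: mass 35, value 153
Best: 155 sci.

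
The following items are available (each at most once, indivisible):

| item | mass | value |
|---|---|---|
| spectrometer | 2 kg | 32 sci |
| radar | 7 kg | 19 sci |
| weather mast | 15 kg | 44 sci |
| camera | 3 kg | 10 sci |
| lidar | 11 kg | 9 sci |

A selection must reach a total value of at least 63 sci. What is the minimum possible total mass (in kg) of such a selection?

17

Subsets with value ≥ 63, sorted by total mass:
- spectrometer+weather mast: mass 17, value 76
- spectrometer+weather mast+camera: mass 20, value 86
Minimum mass: 17 kg.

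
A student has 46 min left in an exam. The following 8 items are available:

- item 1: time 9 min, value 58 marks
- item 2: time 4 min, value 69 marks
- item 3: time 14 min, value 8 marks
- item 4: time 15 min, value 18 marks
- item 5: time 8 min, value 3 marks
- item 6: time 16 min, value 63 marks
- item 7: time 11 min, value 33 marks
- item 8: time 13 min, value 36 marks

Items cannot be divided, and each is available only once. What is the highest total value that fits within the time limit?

226 marks

Check high-value combinations within 46 min:
- item 1+item 2+item 6+item 8: time 9+4+16+13=42, value 58+69+63+36=226
- item 1+item 2+item 6+item 7: time 9+4+16+11=40, value 58+69+63+33=223
- item 1+item 2+item 4+item 6: time 9+4+15+16=44, value 58+69+18+63=208
- item 2+item 6+item 7+item 8: time 4+16+11+13=44, value 69+63+33+36=201
Best: 226 marks.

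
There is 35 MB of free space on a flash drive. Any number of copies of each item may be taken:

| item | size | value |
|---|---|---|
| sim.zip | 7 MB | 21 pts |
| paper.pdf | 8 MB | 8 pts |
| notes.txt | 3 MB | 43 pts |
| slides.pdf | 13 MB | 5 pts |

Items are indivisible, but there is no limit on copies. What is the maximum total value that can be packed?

473 pts

Best value-per-unit is notes.txt at 43/3, and filling with it alone uses size 11×3=33. No mix of the others beats 11×43 = 473.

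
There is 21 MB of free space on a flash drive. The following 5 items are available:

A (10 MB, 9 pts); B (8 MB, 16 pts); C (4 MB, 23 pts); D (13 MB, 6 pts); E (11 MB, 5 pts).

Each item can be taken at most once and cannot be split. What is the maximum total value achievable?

39 pts

This is a 0/1 knapsack; check combinations near the capacity.
- B+C: size 8+4=12, value 16+23=39
- A+C: size 10+4=14, value 9+23=32
- C+D: size 4+13=17, value 23+6=29
- C+E: size 4+11=15, value 23+5=28
- A+B: size 10+8=18, value 9+16=25
Best: 39 pts.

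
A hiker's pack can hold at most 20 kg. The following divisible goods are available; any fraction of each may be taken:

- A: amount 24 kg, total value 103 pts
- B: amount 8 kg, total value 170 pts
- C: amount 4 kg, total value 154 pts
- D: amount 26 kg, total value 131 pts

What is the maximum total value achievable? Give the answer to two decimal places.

364.31

Take in order of value per unit:
- C (154/4 per unit): all 4 → value 154, running total 154.00
- B (170/8 per unit): all 8 → value 170, running total 324.00
- D (131/26 per unit): 8 of 26 → value 8×131/26 = 40.3077, running total 364.31
Total 364.31.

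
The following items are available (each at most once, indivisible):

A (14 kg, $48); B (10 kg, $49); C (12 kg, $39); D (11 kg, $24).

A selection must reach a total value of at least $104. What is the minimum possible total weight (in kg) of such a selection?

33

Subsets with value ≥ 104, sorted by total weight:
- B+C+D: weight 33, value 112
- A+B+D: weight 35, value 121
Minimum weight: 33 kg.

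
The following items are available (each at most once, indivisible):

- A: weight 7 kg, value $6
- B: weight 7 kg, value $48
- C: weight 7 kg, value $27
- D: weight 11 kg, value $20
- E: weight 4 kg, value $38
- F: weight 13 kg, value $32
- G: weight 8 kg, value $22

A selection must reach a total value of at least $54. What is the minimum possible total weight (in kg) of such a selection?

11

Subsets with value ≥ 54, sorted by total weight:
- B+E: weight 11, value 86
- C+E: weight 11, value 65
- E+G: weight 12, value 60
- B+C: weight 14, value 75
Minimum weight: 11 kg.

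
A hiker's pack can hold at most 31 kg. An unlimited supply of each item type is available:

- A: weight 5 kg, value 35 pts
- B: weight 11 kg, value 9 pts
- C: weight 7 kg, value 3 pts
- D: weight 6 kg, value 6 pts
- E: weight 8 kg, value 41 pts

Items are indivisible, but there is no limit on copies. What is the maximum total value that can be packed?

Best value-per-unit is A at 35/5, and filling with it alone uses weight 6×5=30. No mix of the others beats 6×35 = 210.

210 pts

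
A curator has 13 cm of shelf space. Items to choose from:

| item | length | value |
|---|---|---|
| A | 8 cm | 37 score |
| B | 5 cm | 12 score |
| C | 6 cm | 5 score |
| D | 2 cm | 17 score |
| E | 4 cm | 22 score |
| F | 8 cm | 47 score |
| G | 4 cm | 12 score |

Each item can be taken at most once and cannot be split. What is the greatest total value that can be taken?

69 score

Check high-value combinations within 13 cm:
- E+F: length 4+8=12, value 22+47=69
- D+F: length 2+8=10, value 17+47=64
- A+E: length 8+4=12, value 37+22=59
Best: 69 score.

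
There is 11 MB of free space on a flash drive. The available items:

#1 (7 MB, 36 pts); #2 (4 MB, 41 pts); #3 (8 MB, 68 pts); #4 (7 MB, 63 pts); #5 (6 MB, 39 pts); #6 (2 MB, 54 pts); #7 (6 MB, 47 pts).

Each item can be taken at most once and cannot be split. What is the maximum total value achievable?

122 pts

This is a 0/1 knapsack; check combinations near the capacity.
- #3+#6: size 8+2=10, value 68+54=122
- #4+#6: size 7+2=9, value 63+54=117
- #2+#4: size 4+7=11, value 41+63=104
- #6+#7: size 2+6=8, value 54+47=101
Best: 122 pts.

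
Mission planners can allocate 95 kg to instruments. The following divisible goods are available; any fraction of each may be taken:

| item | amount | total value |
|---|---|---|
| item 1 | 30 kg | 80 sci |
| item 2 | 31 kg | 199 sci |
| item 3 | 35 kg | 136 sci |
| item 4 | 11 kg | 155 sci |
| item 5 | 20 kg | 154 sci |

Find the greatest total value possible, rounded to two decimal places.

636.23

Take in order of value per unit:
- item 4 (155/11 per unit): all 11 → value 155, running total 155.00
- item 5 (154/20 per unit): all 20 → value 154, running total 309.00
- item 2 (199/31 per unit): all 31 → value 199, running total 508.00
- item 3 (136/35 per unit): 33 of 35 → value 33×136/35 = 128.2286, running total 636.23
Total 636.23.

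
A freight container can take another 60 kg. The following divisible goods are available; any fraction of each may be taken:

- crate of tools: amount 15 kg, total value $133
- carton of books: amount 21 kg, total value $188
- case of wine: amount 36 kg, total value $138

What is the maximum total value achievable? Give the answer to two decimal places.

Take in order of value per unit:
- carton of books (188/21 per unit): all 21 → value 188, running total 188.00
- crate of tools (133/15 per unit): all 15 → value 133, running total 321.00
- case of wine (138/36 per unit): 24 of 36 → value 24×138/36 = 92.0000, running total 413.00
Total 413.00.

413.00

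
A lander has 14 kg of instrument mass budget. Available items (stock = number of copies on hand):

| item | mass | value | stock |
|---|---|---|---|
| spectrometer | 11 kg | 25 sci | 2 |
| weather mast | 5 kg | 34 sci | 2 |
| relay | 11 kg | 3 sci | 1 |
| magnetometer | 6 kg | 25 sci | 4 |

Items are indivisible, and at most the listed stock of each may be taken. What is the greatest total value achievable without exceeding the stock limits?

68 sci

Best selections within mass 14 and stock limits:
- 2×weather mast: mass 10, value 68
- 1×weather mast + 1×magnetometer: mass 11, value 59
Best: 68 sci.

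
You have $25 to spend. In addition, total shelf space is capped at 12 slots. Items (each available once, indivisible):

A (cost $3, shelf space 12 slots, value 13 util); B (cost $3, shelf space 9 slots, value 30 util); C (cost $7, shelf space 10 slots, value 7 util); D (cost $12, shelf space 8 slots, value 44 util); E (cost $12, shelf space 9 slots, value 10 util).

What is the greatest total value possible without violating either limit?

Feasible sets respecting both limits:
- D: cost 12, shelf space 8, value 44
- B: cost 3, shelf space 9, value 30
- A: cost 3, shelf space 12, value 13
- E: cost 12, shelf space 9, value 10
Best: 44 util.

44 util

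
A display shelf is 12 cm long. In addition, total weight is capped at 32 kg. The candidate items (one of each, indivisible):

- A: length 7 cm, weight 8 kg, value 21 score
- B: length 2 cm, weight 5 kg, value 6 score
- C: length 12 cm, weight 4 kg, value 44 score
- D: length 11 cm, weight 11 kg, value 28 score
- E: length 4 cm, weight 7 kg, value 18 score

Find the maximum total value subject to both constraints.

44 score

Feasible sets respecting both limits:
- C: length 12, weight 4, value 44
- A+E: length 11, weight 15, value 39
- D: length 11, weight 11, value 28
- A+B: length 9, weight 13, value 27
Best: 44 score.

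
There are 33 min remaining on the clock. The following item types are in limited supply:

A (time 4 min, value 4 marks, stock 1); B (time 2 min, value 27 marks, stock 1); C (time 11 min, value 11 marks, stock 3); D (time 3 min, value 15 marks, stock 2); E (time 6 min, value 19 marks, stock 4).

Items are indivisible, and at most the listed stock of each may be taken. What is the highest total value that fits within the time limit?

Best selections within time 33 and stock limits:
- 1×B + 2×D + 4×E: time 32, value 133
- 1×A + 1×B + 1×D + 4×E: time 33, value 122
- 1×B + 1×D + 4×E: time 29, value 118
- 1×A + 1×B + 2×D + 3×E: time 30, value 118
Best: 133 marks.

133 marks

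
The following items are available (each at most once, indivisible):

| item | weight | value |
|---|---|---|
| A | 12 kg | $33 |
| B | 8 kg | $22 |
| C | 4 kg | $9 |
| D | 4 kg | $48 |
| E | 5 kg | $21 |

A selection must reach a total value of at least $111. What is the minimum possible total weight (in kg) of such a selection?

Subsets with value ≥ 111, sorted by total weight:
- A+C+D+E: weight 25, value 111
- A+B+C+D: weight 28, value 112
- A+B+D+E: weight 29, value 124
Minimum weight: 25 kg.

25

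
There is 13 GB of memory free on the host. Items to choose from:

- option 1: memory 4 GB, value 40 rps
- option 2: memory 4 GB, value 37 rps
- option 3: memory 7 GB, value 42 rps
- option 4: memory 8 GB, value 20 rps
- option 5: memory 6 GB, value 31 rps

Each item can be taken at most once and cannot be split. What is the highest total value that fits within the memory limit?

This is a 0/1 knapsack; check combinations near the capacity.
- option 1+option 3: memory 4+7=11, value 40+42=82
- option 2+option 3: memory 4+7=11, value 37+42=79
- option 1+option 2: memory 4+4=8, value 40+37=77
- option 3+option 5: memory 7+6=13, value 42+31=73
Best: 82 rps.

82 rps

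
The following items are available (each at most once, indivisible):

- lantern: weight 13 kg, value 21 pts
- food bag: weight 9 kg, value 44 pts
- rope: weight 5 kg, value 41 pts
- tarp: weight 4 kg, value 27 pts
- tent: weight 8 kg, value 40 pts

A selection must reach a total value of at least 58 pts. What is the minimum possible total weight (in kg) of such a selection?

Subsets with value ≥ 58, sorted by total weight:
- rope+tarp: weight 9, value 68
- tarp+tent: weight 12, value 67
- rope+tent: weight 13, value 81
Minimum weight: 9 kg.

9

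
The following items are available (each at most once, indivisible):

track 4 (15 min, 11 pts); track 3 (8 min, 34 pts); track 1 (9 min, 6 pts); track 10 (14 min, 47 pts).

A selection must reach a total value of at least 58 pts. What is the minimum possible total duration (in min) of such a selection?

Subsets with value ≥ 58, sorted by total duration:
- track 3+track 10: duration 22, value 81
- track 4+track 10: duration 29, value 58
- track 3+track 1+track 10: duration 31, value 87
- track 4+track 3+track 10: duration 37, value 92
Minimum duration: 22 min.

22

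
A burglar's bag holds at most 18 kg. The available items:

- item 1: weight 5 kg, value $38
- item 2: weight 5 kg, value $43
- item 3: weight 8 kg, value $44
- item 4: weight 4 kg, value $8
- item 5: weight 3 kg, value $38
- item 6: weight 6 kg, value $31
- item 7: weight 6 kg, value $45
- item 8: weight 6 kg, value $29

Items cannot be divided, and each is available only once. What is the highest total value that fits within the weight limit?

Check high-value combinations within 18 kg:
- item 2+item 4+item 5+item 7: weight 5+4+3+6=18, value 43+8+38+45=134
- item 1+item 4+item 5+item 7: weight 5+4+3+6=18, value 38+8+38+45=129
- item 1+item 2+item 4+item 5: weight 5+5+4+3=17, value 38+43+8+38=127
- item 3+item 5+item 7: weight 8+3+6=17, value 44+38+45=127
- item 2+item 5+item 7: weight 5+3+6=14, value 43+38+45=126
Best: $134.

$134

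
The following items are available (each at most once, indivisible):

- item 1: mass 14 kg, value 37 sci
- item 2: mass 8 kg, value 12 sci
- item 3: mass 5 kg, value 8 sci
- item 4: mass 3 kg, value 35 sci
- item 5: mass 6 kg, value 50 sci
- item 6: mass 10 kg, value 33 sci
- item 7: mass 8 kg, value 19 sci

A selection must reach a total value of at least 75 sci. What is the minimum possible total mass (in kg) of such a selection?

9

Subsets with value ≥ 75, sorted by total mass:
- item 4+item 5: mass 9, value 85
- item 3+item 4+item 5: mass 14, value 93
- item 5+item 6: mass 16, value 83
- item 4+item 5+item 7: mass 17, value 104
Minimum mass: 9 kg.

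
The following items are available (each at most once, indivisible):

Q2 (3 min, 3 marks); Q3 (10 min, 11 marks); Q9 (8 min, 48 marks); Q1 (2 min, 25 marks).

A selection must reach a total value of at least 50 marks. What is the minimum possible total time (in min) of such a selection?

Subsets with value ≥ 50, sorted by total time:
- Q9+Q1: time 10, value 73
- Q2+Q9: time 11, value 51
- Q2+Q9+Q1: time 13, value 76
- Q3+Q9: time 18, value 59
Minimum time: 10 min.

10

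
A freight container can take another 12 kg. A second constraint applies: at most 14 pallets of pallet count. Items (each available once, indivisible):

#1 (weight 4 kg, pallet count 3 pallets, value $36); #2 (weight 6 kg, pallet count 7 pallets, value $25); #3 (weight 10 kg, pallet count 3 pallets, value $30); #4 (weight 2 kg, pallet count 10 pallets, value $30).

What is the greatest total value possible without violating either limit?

Feasible sets respecting both limits:
- #1+#4: weight 6, pallet count 13, value 66
- #1+#2: weight 10, pallet count 10, value 61
- #3+#4: weight 12, pallet count 13, value 60
Best: $66.

$66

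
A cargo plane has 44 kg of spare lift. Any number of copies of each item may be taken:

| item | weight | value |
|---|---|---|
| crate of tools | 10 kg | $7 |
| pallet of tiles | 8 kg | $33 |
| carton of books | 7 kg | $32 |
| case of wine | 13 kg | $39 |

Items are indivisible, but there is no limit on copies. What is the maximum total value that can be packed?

$194

Best value-per-unit is carton of books at 32/7; filling with it alone gives 6×32 = 192.
Optimal mix: 2×pallet of tiles + 4×carton of books → weight 44, value 194.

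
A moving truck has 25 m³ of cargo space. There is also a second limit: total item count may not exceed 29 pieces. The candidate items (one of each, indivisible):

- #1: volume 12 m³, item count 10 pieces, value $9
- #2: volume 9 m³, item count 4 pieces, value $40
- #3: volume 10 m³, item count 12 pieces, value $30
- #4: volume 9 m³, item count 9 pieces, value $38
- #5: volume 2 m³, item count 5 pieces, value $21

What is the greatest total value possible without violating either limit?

Feasible sets respecting both limits:
- #2+#4+#5: volume 20, item count 18, value 99
- #2+#3+#5: volume 21, item count 21, value 91
- #3+#4+#5: volume 21, item count 26, value 89
Best: $99.

$99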